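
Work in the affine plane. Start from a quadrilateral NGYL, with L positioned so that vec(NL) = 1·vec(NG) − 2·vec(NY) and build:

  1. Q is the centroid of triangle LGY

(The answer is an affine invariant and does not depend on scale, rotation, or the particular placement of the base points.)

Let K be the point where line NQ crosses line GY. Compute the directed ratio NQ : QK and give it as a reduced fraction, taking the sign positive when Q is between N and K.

NQ:QK = 1/2

Assign N = (0, 0), G = (1, 0), Y = (0, 1), L = (1, -2) — the answer is frame-independent, so this choice is without loss of generality.
1. Q is the centroid of triangle LGY ⇒ Q = (2/3, -1/3)
line NQ meets GY at K = (2, -1)
Q = N + t·(K−N) with t = 1/3, so NQ:QK = 1/3:2/3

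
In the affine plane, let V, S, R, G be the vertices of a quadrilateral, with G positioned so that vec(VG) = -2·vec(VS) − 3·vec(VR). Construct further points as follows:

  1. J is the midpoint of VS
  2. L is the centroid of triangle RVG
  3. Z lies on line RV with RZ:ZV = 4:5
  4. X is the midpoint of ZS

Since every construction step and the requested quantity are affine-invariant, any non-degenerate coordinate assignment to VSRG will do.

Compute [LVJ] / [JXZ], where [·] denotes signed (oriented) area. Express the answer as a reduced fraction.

[LVJ]:[JXZ] = -12/5

Work in coordinates with V = (0, 0), S = (1, 0), R = (0, 1), G = (-2, -3).
1. J is the midpoint of VS ⇒ J = (1/2, 0)
2. L is the centroid of triangle RVG ⇒ L = (-2/3, -2/3)
3. Z lies on line RV with RZ:ZV = 4:5 ⇒ Z = (0, 5/9)
4. X is the midpoint of ZS ⇒ X = (1/2, 5/18)
2·[LVJ] = -1/3, 2·[JXZ] = 5/36
[LVJ]:[JXZ] = -1/3:5/36 = -12/5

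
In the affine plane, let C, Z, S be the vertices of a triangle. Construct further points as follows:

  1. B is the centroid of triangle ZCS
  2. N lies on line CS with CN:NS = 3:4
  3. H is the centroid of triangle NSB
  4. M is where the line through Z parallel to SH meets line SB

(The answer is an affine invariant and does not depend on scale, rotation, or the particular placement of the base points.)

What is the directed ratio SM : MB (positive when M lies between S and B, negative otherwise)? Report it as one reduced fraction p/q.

SM:MB = -19/15

Work in coordinates with C = (0, 0), Z = (1, 0), S = (0, 1).
1. B is the centroid of triangle ZCS ⇒ B = (1/3, 1/3)
2. N lies on line CS with CN:NS = 3:4 ⇒ N = (0, 3/7)
3. H is the centroid of triangle NSB ⇒ H = (1/9, 37/63)
4. M is where the line through Z parallel to SH meets line SB ⇒ M = (19/12, -13/6)
M = S + t·(B−S) with t = 19/4, so SM:MB = t:(1−t) = 19/4:-15/4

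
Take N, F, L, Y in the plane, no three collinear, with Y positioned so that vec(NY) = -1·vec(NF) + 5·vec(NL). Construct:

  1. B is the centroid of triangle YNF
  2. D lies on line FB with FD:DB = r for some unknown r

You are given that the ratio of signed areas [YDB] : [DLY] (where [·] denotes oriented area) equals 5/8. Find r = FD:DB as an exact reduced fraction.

Assign N = (0, 0), F = (1, 0), L = (0, 1), Y = (-1, 5) — the answer is frame-independent, so this choice is without loss of generality.
1. B is the centroid of triangle YNF ⇒ B = (0, 5/3)
2. With FD:DB = r, write λ = r/(r+1) so D = F + λ·(B−F); D is affine-linear in λ
Every point depending on D is an affine combination of D and λ-independent points, so each such coordinate is linear in λ; the λ² term in each signed area is a multiple of (B−F)×(B−F) = 0, so 2·[YDB] and 2·[DLY] are each linear in λ. Evaluating at λ=0 and λ=1:
  2·[YDB] = 5/3·λ − 5/3,   2·[DLY] = 7/3·λ − 3
So [YDB]:[DLY] = (5/3·λ − 5/3) / (7/3·λ − 3). Setting this equal to 5/8:
  5/3·λ − 5/3 = 5/8·(7/3·λ − 3)  ⇒  λ = -1
Then r = λ/(1−λ) = (-1)/(2) = -1/2. Check: with r = -1/2, D = (2, -5/3) and [YDB]:[DLY] = 5/8 as required.

r = -1/2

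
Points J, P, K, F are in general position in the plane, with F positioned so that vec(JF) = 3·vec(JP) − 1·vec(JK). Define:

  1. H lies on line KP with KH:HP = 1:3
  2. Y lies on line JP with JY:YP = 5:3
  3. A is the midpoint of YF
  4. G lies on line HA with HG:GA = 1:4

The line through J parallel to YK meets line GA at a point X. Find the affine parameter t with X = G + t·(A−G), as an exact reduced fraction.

t = -7/5

Work in coordinates with J = (0, 0), P = (1, 0), K = (0, 1), F = (3, -1).
1. H lies on line KP with KH:HP = 1:3 ⇒ H = (1/4, 3/4)
2. Y lies on line JP with JY:YP = 5:3 ⇒ Y = (5/8, 0)
3. A is the midpoint of YF ⇒ A = (29/16, -1/2)
4. G lies on line HA with HG:GA = 1:4 ⇒ G = (9/16, 1/2)
through J parallel to YK: direction (-5/8, 1); meets GA at X = (-19/16, 19/10)
X = G + t·(A−G) with t = -7/5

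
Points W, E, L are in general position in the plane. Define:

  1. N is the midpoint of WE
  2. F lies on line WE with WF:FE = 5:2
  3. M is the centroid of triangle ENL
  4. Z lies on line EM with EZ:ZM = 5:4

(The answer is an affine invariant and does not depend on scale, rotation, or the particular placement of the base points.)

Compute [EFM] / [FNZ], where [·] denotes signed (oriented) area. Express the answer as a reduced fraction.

Work in coordinates with W = (0, 0), E = (1, 0), L = (0, 1).
1. N is the midpoint of WE ⇒ N = (1/2, 0)
2. F lies on line WE with WF:FE = 5:2 ⇒ F = (5/7, 0)
3. M is the centroid of triangle ENL ⇒ M = (1/2, 1/3)
4. Z lies on line EM with EZ:ZM = 5:4 ⇒ Z = (13/18, 5/27)
2·[EFM] = -2/21, 2·[FNZ] = -5/126
[EFM]:[FNZ] = -2/21:-5/126 = 12/5

[EFM]:[FNZ] = 12/5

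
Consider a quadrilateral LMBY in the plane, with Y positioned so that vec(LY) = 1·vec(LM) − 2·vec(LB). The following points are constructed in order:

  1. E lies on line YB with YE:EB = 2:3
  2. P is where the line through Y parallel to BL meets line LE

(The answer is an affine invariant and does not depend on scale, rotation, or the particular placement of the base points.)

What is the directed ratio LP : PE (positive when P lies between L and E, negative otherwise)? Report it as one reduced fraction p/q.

Work in coordinates with L = (0, 0), M = (1, 0), B = (0, 1), Y = (1, -2).
1. E lies on line YB with YE:EB = 2:3 ⇒ E = (3/5, -4/5)
2. P is where the line through Y parallel to BL meets line LE ⇒ P = (1, -4/3)
P = L + t·(E−L) with t = 5/3, so LP:PE = t:(1−t) = 5/3:-2/3

LP:PE = -5/2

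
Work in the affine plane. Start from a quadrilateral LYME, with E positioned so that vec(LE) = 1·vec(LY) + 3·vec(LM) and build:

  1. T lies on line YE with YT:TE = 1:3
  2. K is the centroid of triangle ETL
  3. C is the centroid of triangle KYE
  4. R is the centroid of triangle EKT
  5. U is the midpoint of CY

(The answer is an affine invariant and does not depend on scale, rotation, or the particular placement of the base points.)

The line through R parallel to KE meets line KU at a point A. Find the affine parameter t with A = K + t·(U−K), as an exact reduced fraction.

Work in coordinates with L = (0, 0), Y = (1, 0), M = (0, 1), E = (1, 3).
1. T lies on line YE with YT:TE = 1:3 ⇒ T = (1, 3/4)
2. K is the centroid of triangle ETL ⇒ K = (2/3, 5/4)
3. C is the centroid of triangle KYE ⇒ C = (8/9, 17/12)
4. R is the centroid of triangle EKT ⇒ R = (8/9, 5/3)
5. U is the midpoint of CY ⇒ U = (17/18, 17/24)
through R parallel to KE: direction (1/3, 7/4); meets KU at A = (37/48, 67/64)
A = K + t·(U−K) with t = 3/8

t = 3/8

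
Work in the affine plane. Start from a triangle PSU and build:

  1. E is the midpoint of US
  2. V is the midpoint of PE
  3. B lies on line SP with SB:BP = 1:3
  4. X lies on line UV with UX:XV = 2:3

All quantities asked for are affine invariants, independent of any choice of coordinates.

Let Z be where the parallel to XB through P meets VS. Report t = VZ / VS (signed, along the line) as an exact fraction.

t = -27/29

Assign P = (0, 0), S = (1, 0), U = (0, 1) — the answer is frame-independent, so this choice is without loss of generality.
1. E is the midpoint of US ⇒ E = (1/2, 1/2)
2. V is the midpoint of PE ⇒ V = (1/4, 1/4)
3. B lies on line SP with SB:BP = 1:3 ⇒ B = (3/4, 0)
4. X lies on line UV with UX:XV = 2:3 ⇒ X = (1/10, 7/10)
through P parallel to XB: direction (13/20, -7/10); meets VS at Z = (-13/29, 14/29)
Z = V + t·(S−V) with t = -27/29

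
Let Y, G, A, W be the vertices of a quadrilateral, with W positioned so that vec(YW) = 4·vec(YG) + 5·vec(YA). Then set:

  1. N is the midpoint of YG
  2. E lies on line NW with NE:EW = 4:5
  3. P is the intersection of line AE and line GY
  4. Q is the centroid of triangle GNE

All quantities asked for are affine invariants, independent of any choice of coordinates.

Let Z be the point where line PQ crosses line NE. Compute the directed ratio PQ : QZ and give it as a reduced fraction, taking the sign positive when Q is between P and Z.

PQ:QZ = -155/11

Assign Y = (0, 0), G = (1, 0), A = (0, 1), W = (4, 5) — the answer is frame-independent, so this choice is without loss of generality.
1. N is the midpoint of YG ⇒ N = (1/2, 0)
2. E lies on line NW with NE:EW = 4:5 ⇒ E = (37/18, 20/9)
3. P is the intersection of line AE and line GY ⇒ P = (-37/22, 0)
4. Q is the centroid of triangle GNE ⇒ Q = (32/27, 20/27)
line PQ meets NE at Z = (913/930, 64/93)
Q = P + t·(Z−P) with t = 155/144, so PQ:QZ = 155/144:-11/144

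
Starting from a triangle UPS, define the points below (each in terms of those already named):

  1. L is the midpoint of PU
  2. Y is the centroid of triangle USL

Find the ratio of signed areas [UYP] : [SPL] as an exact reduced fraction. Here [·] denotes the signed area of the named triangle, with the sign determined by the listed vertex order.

Set U = (0, 0), P = (1, 0), S = (0, 1); any affine frame gives the same invariant.
1. L is the midpoint of PU ⇒ L = (1/2, 0)
2. Y is the centroid of triangle USL ⇒ Y = (1/6, 1/3)
2·[UYP] = -1/3, 2·[SPL] = -1/2
[UYP]:[SPL] = -1/3:-1/2 = 2/3

[UYP]:[SPL] = 2/3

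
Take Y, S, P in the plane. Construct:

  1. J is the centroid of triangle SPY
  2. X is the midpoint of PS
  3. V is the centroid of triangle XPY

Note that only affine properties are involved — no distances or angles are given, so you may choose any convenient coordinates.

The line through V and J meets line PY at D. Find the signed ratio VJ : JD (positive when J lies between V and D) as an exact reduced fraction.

VJ:JD = -1/2

Set Y = (0, 0), S = (1, 0), P = (0, 1); any affine frame gives the same invariant.
1. J is the centroid of triangle SPY ⇒ J = (1/3, 1/3)
2. X is the midpoint of PS ⇒ X = (1/2, 1/2)
3. V is the centroid of triangle XPY ⇒ V = (1/6, 1/2)
line VJ meets PY at D = (0, 2/3)
J = V + t·(D−V) with t = -1, so VJ:JD = -1:2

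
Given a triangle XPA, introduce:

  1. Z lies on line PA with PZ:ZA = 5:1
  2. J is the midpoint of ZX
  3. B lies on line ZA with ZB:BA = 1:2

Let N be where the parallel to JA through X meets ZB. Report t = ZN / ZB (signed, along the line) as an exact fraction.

t = 6

Set X = (0, 0), P = (1, 0), A = (0, 1); any affine frame gives the same invariant.
1. Z lies on line PA with PZ:ZA = 5:1 ⇒ Z = (1/6, 5/6)
2. J is the midpoint of ZX ⇒ J = (1/12, 5/12)
3. B lies on line ZA with ZB:BA = 1:2 ⇒ B = (1/9, 8/9)
through X parallel to JA: direction (-1/12, 7/12); meets ZB at N = (-1/6, 7/6)
N = Z + t·(B−Z) with t = 6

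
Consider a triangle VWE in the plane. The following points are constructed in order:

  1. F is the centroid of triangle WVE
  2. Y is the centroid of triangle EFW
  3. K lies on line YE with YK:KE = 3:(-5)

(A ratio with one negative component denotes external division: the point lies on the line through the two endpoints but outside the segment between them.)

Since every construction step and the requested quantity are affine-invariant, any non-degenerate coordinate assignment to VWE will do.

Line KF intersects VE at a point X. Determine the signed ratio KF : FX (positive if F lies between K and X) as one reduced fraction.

Choose coordinates V = (0, 0), W = (1, 0), E = (0, 1).
1. F is the centroid of triangle WVE ⇒ F = (1/3, 1/3)
2. Y is the centroid of triangle EFW ⇒ Y = (4/9, 4/9)
3. K lies on line YE with YK:KE = 3:(-5) ⇒ K = (10/9, -7/18)
line KF meets VE at X = (0, 9/14)
F = K + t·(X−K) with t = 7/10, so KF:FX = 7/10:3/10

KF:FX = 7/3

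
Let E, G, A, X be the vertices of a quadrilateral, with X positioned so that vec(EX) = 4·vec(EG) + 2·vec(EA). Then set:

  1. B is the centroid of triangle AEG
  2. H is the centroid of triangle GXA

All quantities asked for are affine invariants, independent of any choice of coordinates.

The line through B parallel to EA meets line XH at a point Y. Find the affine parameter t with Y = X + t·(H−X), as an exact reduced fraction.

t = 11/7

Work in coordinates with E = (0, 0), G = (1, 0), A = (0, 1), X = (4, 2).
1. B is the centroid of triangle AEG ⇒ B = (1/3, 1/3)
2. H is the centroid of triangle GXA ⇒ H = (5/3, 1)
through B parallel to EA: direction (0, 1); meets XH at Y = (1/3, 3/7)
Y = X + t·(H−X) with t = 11/7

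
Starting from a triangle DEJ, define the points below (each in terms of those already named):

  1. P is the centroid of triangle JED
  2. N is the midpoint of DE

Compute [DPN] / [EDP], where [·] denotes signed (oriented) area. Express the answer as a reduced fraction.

Set D = (0, 0), E = (1, 0), J = (0, 1); any affine frame gives the same invariant.
1. P is the centroid of triangle JED ⇒ P = (1/3, 1/3)
2. N is the midpoint of DE ⇒ N = (1/2, 0)
2·[DPN] = -1/6, 2·[EDP] = -1/3
[DPN]:[EDP] = -1/6:-1/3 = 1/2

[DPN]:[EDP] = 1/2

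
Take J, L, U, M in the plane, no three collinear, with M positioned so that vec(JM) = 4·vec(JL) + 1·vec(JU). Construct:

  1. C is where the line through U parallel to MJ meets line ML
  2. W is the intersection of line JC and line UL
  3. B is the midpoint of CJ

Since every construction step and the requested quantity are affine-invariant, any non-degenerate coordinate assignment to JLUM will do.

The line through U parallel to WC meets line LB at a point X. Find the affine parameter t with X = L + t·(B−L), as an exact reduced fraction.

Work in coordinates with J = (0, 0), L = (1, 0), U = (0, 1), M = (4, 1).
1. C is where the line through U parallel to MJ meets line ML ⇒ C = (16, 5)
2. W is the intersection of line JC and line UL ⇒ W = (16/21, 5/21)
3. B is the midpoint of CJ ⇒ B = (8, 5/2)
through U parallel to WC: direction (320/21, 100/21); meets LB at X = (152/5, 21/2)
X = L + t·(B−L) with t = 21/5

t = 21/5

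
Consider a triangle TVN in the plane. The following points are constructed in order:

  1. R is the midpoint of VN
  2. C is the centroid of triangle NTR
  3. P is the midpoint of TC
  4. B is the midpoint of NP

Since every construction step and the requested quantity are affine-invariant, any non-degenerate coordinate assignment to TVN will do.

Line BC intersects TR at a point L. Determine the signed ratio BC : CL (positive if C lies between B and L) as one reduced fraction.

BC:CL = 3/4

Choose coordinates T = (0, 0), V = (1, 0), N = (0, 1).
1. R is the midpoint of VN ⇒ R = (1/2, 1/2)
2. C is the centroid of triangle NTR ⇒ C = (1/6, 1/2)
3. P is the midpoint of TC ⇒ P = (1/12, 1/4)
4. B is the midpoint of NP ⇒ B = (1/24, 5/8)
line BC meets TR at L = (1/3, 1/3)
C = B + t·(L−B) with t = 3/7, so BC:CL = 3/7:4/7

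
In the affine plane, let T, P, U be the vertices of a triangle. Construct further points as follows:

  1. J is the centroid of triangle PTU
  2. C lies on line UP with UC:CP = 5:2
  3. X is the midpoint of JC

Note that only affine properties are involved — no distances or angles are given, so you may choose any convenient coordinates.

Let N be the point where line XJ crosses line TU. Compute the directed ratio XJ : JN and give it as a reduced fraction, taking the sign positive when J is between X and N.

Choose coordinates T = (0, 0), P = (1, 0), U = (0, 1).
1. J is the centroid of triangle PTU ⇒ J = (1/3, 1/3)
2. C lies on line UP with UC:CP = 5:2 ⇒ C = (5/7, 2/7)
3. X is the midpoint of JC ⇒ X = (11/21, 13/42)
line XJ meets TU at N = (0, 3/8)
J = X + t·(N−X) with t = 4/11, so XJ:JN = 4/11:7/11

XJ:JN = 4/7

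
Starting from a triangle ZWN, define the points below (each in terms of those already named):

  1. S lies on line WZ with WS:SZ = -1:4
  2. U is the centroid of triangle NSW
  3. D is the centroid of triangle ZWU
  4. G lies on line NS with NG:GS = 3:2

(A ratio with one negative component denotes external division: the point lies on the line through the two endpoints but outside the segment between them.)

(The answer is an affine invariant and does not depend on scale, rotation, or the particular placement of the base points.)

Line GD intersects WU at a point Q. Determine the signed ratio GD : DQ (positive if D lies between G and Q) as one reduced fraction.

GD:DQ = -6/5

Assign Z = (0, 0), W = (1, 0), N = (0, 1) — the answer is frame-independent, so this choice is without loss of generality.
1. S lies on line WZ with WS:SZ = -1:4 ⇒ S = (4/3, 0)
2. U is the centroid of triangle NSW ⇒ U = (7/9, 1/3)
3. D is the centroid of triangle ZWU ⇒ D = (16/27, 1/9)
4. G lies on line NS with NG:GS = 3:2 ⇒ G = (4/5, 2/5)
line GD meets WU at Q = (62/81, 19/54)
D = G + t·(Q−G) with t = 6, so GD:DQ = 6:-5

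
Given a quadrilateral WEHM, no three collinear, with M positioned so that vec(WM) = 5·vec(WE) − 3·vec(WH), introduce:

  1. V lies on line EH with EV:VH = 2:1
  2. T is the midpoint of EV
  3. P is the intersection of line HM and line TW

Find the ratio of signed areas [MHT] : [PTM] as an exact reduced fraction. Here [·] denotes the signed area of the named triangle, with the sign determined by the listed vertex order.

[MHT]:[PTM] = 13/11

Work in coordinates with W = (0, 0), E = (1, 0), H = (0, 1), M = (5, -3).
1. V lies on line EH with EV:VH = 2:1 ⇒ V = (1/3, 2/3)
2. T is the midpoint of EV ⇒ T = (2/3, 1/3)
3. P is the intersection of line HM and line TW ⇒ P = (10/13, 5/13)
2·[MHT] = 2/3, 2·[PTM] = 22/39
[MHT]:[PTM] = 2/3:22/39 = 13/11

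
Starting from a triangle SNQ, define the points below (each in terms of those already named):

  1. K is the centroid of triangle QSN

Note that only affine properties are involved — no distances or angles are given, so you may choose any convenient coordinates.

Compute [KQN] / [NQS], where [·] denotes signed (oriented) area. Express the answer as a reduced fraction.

[KQN]:[NQS] = -1/3

Choose coordinates S = (0, 0), N = (1, 0), Q = (0, 1).
1. K is the centroid of triangle QSN ⇒ K = (1/3, 1/3)
2·[KQN] = -1/3, 2·[NQS] = 1
[KQN]:[NQS] = -1/3:1 = -1/3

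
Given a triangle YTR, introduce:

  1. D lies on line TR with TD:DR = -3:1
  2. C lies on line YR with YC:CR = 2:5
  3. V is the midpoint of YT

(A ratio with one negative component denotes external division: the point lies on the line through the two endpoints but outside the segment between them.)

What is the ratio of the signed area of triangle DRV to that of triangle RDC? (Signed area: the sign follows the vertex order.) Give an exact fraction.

Set Y = (0, 0), T = (1, 0), R = (0, 1); any affine frame gives the same invariant.
1. D lies on line TR with TD:DR = -3:1 ⇒ D = (-1/2, 3/2)
2. C lies on line YR with YC:CR = 2:5 ⇒ C = (0, 2/7)
3. V is the midpoint of YT ⇒ V = (1/2, 0)
2·[DRV] = -1/4, 2·[RDC] = 5/14
[DRV]:[RDC] = -1/4:5/14 = -7/10

[DRV]:[RDC] = -7/10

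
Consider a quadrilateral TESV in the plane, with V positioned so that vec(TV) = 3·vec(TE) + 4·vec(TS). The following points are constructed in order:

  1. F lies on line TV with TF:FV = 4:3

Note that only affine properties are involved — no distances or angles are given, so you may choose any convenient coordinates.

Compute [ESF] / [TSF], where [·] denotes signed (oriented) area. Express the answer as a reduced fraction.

[ESF]:[TSF] = 7/4

Assign T = (0, 0), E = (1, 0), S = (0, 1), V = (3, 4) — the answer is frame-independent, so this choice is without loss of generality.
1. F lies on line TV with TF:FV = 4:3 ⇒ F = (12/7, 16/7)
2·[ESF] = -3, 2·[TSF] = -12/7
[ESF]:[TSF] = -3:-12/7 = 7/4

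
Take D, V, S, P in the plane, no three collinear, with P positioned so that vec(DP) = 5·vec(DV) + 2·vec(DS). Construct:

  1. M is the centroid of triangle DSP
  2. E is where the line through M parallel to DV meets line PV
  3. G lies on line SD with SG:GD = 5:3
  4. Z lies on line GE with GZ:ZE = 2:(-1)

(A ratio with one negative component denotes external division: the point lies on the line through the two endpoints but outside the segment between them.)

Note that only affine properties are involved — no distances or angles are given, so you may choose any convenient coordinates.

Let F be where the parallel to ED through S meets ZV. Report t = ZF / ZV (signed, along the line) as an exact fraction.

t = 33

Set D = (0, 0), V = (1, 0), S = (0, 1), P = (5, 2); any affine frame gives the same invariant.
1. M is the centroid of triangle DSP ⇒ M = (5/3, 1)
2. E is where the line through M parallel to DV meets line PV ⇒ E = (3, 1)
3. G lies on line SD with SG:GD = 5:3 ⇒ G = (0, 3/8)
4. Z lies on line GE with GZ:ZE = 2:(-1) ⇒ Z = (6, 13/8)
through S parallel to ED: direction (-3, -1); meets ZV at F = (-159, -52)
F = Z + t·(V−Z) with t = 33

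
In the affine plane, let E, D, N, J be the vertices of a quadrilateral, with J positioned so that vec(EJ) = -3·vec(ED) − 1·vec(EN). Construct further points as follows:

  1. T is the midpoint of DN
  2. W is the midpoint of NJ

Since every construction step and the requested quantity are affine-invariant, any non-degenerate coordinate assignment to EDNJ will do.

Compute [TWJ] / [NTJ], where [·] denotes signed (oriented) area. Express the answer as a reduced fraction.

[TWJ]:[NTJ] = -1/2

Set E = (0, 0), D = (1, 0), N = (0, 1), J = (-3, -1); any affine frame gives the same invariant.
1. T is the midpoint of DN ⇒ T = (1/2, 1/2)
2. W is the midpoint of NJ ⇒ W = (-3/2, 0)
2·[TWJ] = 5/4, 2·[NTJ] = -5/2
[TWJ]:[NTJ] = 5/4:-5/2 = -1/2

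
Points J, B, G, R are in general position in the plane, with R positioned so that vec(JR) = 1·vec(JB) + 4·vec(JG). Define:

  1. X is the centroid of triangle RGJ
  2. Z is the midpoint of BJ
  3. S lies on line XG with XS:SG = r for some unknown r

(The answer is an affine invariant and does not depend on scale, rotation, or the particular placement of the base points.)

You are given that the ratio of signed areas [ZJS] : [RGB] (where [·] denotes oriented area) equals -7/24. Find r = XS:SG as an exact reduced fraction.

Work in coordinates with J = (0, 0), B = (1, 0), G = (0, 1), R = (1, 4).
1. X is the centroid of triangle RGJ ⇒ X = (1/3, 5/3)
2. Z is the midpoint of BJ ⇒ Z = (1/2, 0)
3. With XS:SG = r, write λ = r/(r+1) so S = X + λ·(G−X); S is affine-linear in λ
Every point depending on S is an affine combination of S and λ-independent points, so each such coordinate is linear in λ; the λ² term in each signed area is a multiple of (G−X)×(G−X) = 0, so 2·[ZJS] and 2·[RGB] are each linear in λ. Evaluating at λ=0 and λ=1:
  2·[ZJS] = 1/3·λ − 5/6,   2·[RGB] = 4
So [ZJS]:[RGB] = (1/3·λ − 5/6) / (4). Setting this equal to -7/24:
  1/3·λ − 5/6 = -7/24·(4)  ⇒  λ = -1
Then r = λ/(1−λ) = (-1)/(2) = -1/2. Check: with r = -1/2, S = (2/3, 7/3) and [ZJS]:[RGB] = -7/24 as required.

r = -1/2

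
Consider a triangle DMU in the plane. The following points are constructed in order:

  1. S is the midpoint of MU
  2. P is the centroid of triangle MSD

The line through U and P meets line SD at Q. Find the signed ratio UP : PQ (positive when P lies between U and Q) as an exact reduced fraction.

Assign D = (0, 0), M = (1, 0), U = (0, 1) — the answer is frame-independent, so this choice is without loss of generality.
1. S is the midpoint of MU ⇒ S = (1/2, 1/2)
2. P is the centroid of triangle MSD ⇒ P = (1/2, 1/6)
line UP meets SD at Q = (3/8, 3/8)
P = U + t·(Q−U) with t = 4/3, so UP:PQ = 4/3:-1/3

UP:PQ = -4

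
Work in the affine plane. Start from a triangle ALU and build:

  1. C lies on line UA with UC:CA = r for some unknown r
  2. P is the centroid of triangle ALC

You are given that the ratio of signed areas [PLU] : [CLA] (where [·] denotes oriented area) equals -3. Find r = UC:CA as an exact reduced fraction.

Choose coordinates A = (0, 0), L = (1, 0), U = (0, 1).
1. With UC:CA = r, write λ = r/(r+1) so C = U + λ·(A−U); C is affine-linear in λ
2. P is the centroid of triangle ALC ⇒ P is an affine combination of earlier points and hence also affine-linear in λ
Every point depending on C is an affine combination of C and λ-independent points, so each such coordinate is linear in λ; the λ² term in each signed area is a multiple of (A−U)×(A−U) = 0, so 2·[PLU] and 2·[CLA] are each linear in λ. Evaluating at λ=0 and λ=1:
  2·[PLU] = 1/3·λ + 1/3,   2·[CLA] = λ − 1
So [PLU]:[CLA] = (1/3·λ + 1/3) / (λ − 1). Setting this equal to -3:
  1/3·λ + 1/3 = -3·(λ − 1)  ⇒  λ = 4/5
Then r = λ/(1−λ) = (4/5)/(1/5) = 4. Check: with r = 4, C = (0, 1/5) and [PLU]:[CLA] = -3 as required.

r = 4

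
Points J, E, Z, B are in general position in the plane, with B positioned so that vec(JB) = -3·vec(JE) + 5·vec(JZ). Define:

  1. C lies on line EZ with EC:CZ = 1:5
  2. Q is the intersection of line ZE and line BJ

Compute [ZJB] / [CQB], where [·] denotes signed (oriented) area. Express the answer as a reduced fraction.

Assign J = (0, 0), E = (1, 0), Z = (0, 1), B = (-3, 5) — the answer is frame-independent, so this choice is without loss of generality.
1. C lies on line EZ with EC:CZ = 1:5 ⇒ C = (5/6, 1/6)
2. Q is the intersection of line ZE and line BJ ⇒ Q = (-3/2, 5/2)
2·[ZJB] = -3, 2·[CQB] = -7/3
[ZJB]:[CQB] = -3:-7/3 = 9/7

[ZJB]:[CQB] = 9/7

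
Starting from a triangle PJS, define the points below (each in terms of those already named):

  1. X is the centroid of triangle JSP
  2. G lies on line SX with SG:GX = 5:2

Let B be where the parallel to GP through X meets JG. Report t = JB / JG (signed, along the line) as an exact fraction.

Set P = (0, 0), J = (1, 0), S = (0, 1); any affine frame gives the same invariant.
1. X is the centroid of triangle JSP ⇒ X = (1/3, 1/3)
2. G lies on line SX with SG:GX = 5:2 ⇒ G = (5/21, 11/21)
through X parallel to GP: direction (-5/21, -11/21); meets JG at B = (29/77, 3/7)
B = J + t·(G−J) with t = 9/11

t = 9/11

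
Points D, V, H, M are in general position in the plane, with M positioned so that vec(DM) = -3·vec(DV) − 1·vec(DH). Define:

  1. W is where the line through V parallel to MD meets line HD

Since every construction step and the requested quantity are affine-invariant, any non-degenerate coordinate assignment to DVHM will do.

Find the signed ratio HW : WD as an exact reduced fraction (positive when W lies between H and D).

Work in coordinates with D = (0, 0), V = (1, 0), H = (0, 1), M = (-3, -1).
1. W is where the line through V parallel to MD meets line HD ⇒ W = (0, -1/3)
W = H + t·(D−H) with t = 4/3, so HW:WD = t:(1−t) = 4/3:-1/3

HW:WD = -4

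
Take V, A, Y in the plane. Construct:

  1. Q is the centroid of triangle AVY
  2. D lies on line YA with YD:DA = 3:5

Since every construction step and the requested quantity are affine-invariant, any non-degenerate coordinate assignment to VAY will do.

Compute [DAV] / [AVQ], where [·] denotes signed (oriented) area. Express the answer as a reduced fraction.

Choose coordinates V = (0, 0), A = (1, 0), Y = (0, 1).
1. Q is the centroid of triangle AVY ⇒ Q = (1/3, 1/3)
2. D lies on line YA with YD:DA = 3:5 ⇒ D = (3/8, 5/8)
2·[DAV] = -5/8, 2·[AVQ] = -1/3
[DAV]:[AVQ] = -5/8:-1/3 = 15/8

[DAV]:[AVQ] = 15/8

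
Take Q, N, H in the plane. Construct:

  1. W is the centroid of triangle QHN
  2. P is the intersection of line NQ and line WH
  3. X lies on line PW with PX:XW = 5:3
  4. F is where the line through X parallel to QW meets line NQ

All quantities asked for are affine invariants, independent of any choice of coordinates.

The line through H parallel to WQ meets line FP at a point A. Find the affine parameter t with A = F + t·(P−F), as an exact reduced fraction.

Set Q = (0, 0), N = (1, 0), H = (0, 1); any affine frame gives the same invariant.
1. W is the centroid of triangle QHN ⇒ W = (1/3, 1/3)
2. P is the intersection of line NQ and line WH ⇒ P = (1/2, 0)
3. X lies on line PW with PX:XW = 5:3 ⇒ X = (19/48, 5/24)
4. F is where the line through X parallel to QW meets line NQ ⇒ F = (3/16, 0)
through H parallel to WQ: direction (-1/3, -1/3); meets FP at A = (-1, 0)
A = F + t·(P−F) with t = -19/5

t = -19/5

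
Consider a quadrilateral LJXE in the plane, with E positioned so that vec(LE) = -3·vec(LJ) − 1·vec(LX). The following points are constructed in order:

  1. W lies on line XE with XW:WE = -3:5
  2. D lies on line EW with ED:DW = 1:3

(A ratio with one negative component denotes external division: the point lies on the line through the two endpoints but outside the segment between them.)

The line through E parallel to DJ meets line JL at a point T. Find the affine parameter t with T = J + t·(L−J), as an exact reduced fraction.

t = 25/2

Set L = (0, 0), J = (1, 0), X = (0, 1), E = (-3, -1); any affine frame gives the same invariant.
1. W lies on line XE with XW:WE = -3:5 ⇒ W = (9/2, 4)
2. D lies on line EW with ED:DW = 1:3 ⇒ D = (-9/8, 1/4)
through E parallel to DJ: direction (17/8, -1/4); meets JL at T = (-23/2, 0)
T = J + t·(L−J) with t = 25/2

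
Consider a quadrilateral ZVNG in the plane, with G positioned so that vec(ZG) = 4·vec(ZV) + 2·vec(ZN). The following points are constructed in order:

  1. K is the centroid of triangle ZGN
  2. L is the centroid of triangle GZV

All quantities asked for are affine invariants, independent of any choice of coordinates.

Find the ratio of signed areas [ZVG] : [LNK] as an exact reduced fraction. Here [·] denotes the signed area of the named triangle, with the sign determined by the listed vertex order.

[ZVG]:[LNK] = -9/2

Choose coordinates Z = (0, 0), V = (1, 0), N = (0, 1), G = (4, 2).
1. K is the centroid of triangle ZGN ⇒ K = (4/3, 1)
2. L is the centroid of triangle GZV ⇒ L = (5/3, 2/3)
2·[ZVG] = 2, 2·[LNK] = -4/9
[ZVG]:[LNK] = 2:-4/9 = -9/2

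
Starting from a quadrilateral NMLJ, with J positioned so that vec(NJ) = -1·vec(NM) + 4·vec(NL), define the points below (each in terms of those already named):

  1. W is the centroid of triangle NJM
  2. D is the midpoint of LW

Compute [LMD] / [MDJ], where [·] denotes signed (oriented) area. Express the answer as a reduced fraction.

[LMD]:[MDJ] = -1/10

Work in coordinates with N = (0, 0), M = (1, 0), L = (0, 1), J = (-1, 4).
1. W is the centroid of triangle NJM ⇒ W = (0, 4/3)
2. D is the midpoint of LW ⇒ D = (0, 7/6)
2·[LMD] = 1/6, 2·[MDJ] = -5/3
[LMD]:[MDJ] = 1/6:-5/3 = -1/10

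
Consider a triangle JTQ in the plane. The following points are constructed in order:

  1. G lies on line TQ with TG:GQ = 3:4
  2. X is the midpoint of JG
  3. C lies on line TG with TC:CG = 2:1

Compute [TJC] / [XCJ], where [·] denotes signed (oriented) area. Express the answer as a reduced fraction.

[TJC]:[XCJ] = 4

Work in coordinates with J = (0, 0), T = (1, 0), Q = (0, 1).
1. G lies on line TQ with TG:GQ = 3:4 ⇒ G = (4/7, 3/7)
2. X is the midpoint of JG ⇒ X = (2/7, 3/14)
3. C lies on line TG with TC:CG = 2:1 ⇒ C = (5/7, 2/7)
2·[TJC] = -2/7, 2·[XCJ] = -1/14
[TJC]:[XCJ] = -2/7:-1/14 = 4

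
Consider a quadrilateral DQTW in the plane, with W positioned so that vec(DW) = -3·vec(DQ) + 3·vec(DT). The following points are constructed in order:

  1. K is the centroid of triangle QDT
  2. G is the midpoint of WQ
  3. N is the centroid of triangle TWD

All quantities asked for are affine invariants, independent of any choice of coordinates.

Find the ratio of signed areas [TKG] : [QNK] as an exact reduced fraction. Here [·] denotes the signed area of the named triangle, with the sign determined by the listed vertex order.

[TKG]:[QNK] = -9/4

Work in coordinates with D = (0, 0), Q = (1, 0), T = (0, 1), W = (-3, 3).
1. K is the centroid of triangle QDT ⇒ K = (1/3, 1/3)
2. G is the midpoint of WQ ⇒ G = (-1, 3/2)
3. N is the centroid of triangle TWD ⇒ N = (-1, 4/3)
2·[TKG] = -1/2, 2·[QNK] = 2/9
[TKG]:[QNK] = -1/2:2/9 = -9/4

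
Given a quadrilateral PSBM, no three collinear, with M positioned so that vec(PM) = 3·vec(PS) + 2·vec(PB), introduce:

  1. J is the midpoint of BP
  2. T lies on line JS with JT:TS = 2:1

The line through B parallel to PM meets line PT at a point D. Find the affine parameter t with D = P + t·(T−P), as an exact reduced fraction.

t = -18/5

Assign P = (0, 0), S = (1, 0), B = (0, 1), M = (3, 2) — the answer is frame-independent, so this choice is without loss of generality.
1. J is the midpoint of BP ⇒ J = (0, 1/2)
2. T lies on line JS with JT:TS = 2:1 ⇒ T = (2/3, 1/6)
through B parallel to PM: direction (3, 2); meets PT at D = (-12/5, -3/5)
D = P + t·(T−P) with t = -18/5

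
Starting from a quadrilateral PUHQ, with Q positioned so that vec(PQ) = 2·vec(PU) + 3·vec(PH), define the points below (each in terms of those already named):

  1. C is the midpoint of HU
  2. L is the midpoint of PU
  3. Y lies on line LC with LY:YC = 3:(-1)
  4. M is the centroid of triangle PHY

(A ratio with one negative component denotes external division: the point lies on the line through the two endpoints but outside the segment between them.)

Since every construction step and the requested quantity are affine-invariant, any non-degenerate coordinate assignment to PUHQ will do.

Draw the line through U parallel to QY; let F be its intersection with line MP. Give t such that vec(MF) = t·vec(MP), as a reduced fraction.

t = 11/2

Assign P = (0, 0), U = (1, 0), H = (0, 1), Q = (2, 3) — the answer is frame-independent, so this choice is without loss of generality.
1. C is the midpoint of HU ⇒ C = (1/2, 1/2)
2. L is the midpoint of PU ⇒ L = (1/2, 0)
3. Y lies on line LC with LY:YC = 3:(-1) ⇒ Y = (1/2, 3/4)
4. M is the centroid of triangle PHY ⇒ M = (1/6, 7/12)
through U parallel to QY: direction (-3/2, -9/4); meets MP at F = (-3/4, -21/8)
F = M + t·(P−M) with t = 11/2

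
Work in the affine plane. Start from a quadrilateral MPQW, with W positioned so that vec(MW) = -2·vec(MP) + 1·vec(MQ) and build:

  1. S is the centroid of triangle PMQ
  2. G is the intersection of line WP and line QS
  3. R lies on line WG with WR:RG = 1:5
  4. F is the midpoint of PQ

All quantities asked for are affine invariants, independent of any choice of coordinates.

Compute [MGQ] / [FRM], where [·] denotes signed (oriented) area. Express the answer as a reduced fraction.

Assign M = (0, 0), P = (1, 0), Q = (0, 1), W = (-2, 1) — the answer is frame-independent, so this choice is without loss of generality.
1. S is the centroid of triangle PMQ ⇒ S = (1/3, 1/3)
2. G is the intersection of line WP and line QS ⇒ G = (2/5, 1/5)
3. R lies on line WG with WR:RG = 1:5 ⇒ R = (-8/5, 13/15)
4. F is the midpoint of PQ ⇒ F = (1/2, 1/2)
2·[MGQ] = 2/5, 2·[FRM] = 37/30
[MGQ]:[FRM] = 2/5:37/30 = 12/37

[MGQ]:[FRM] = 12/37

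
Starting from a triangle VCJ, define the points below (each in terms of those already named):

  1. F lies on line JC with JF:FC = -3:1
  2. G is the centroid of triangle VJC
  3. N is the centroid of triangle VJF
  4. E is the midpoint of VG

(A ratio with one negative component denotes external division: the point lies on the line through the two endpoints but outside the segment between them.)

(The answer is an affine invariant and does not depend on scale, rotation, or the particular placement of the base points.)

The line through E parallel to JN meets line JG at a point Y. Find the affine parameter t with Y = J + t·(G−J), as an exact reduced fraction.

t = 5

Set V = (0, 0), C = (1, 0), J = (0, 1); any affine frame gives the same invariant.
1. F lies on line JC with JF:FC = -3:1 ⇒ F = (3/2, -1/2)
2. G is the centroid of triangle VJC ⇒ G = (1/3, 1/3)
3. N is the centroid of triangle VJF ⇒ N = (1/2, 1/6)
4. E is the midpoint of VG ⇒ E = (1/6, 1/6)
through E parallel to JN: direction (1/2, -5/6); meets JG at Y = (5/3, -7/3)
Y = J + t·(G−J) with t = 5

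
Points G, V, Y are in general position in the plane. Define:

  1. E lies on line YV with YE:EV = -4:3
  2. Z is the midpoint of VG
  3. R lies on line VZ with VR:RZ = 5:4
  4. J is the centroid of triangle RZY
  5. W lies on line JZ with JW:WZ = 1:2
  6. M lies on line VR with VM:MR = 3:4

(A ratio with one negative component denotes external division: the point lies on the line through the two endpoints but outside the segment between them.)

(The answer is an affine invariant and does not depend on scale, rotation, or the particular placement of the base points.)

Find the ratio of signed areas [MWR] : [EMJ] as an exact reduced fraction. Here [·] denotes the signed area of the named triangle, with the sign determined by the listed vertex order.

Work in coordinates with G = (0, 0), V = (1, 0), Y = (0, 1).
1. E lies on line YV with YE:EV = -4:3 ⇒ E = (4, -3)
2. Z is the midpoint of VG ⇒ Z = (1/2, 0)
3. R lies on line VZ with VR:RZ = 5:4 ⇒ R = (13/18, 0)
4. J is the centroid of triangle RZY ⇒ J = (11/27, 1/3)
5. W lies on line JZ with JW:WZ = 1:2 ⇒ W = (71/162, 2/9)
6. M lies on line VR with VM:MR = 3:4 ⇒ M = (37/42, 0)
2·[MWR] = 20/567, 2·[EMJ] = 8/21
[MWR]:[EMJ] = 20/567:8/21 = 5/54

[MWR]:[EMJ] = 5/54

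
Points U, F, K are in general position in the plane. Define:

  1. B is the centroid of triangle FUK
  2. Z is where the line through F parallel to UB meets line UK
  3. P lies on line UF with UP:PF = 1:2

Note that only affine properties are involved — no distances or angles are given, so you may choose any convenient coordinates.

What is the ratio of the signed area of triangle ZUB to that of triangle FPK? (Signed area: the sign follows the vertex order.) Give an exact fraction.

Assign U = (0, 0), F = (1, 0), K = (0, 1) — the answer is frame-independent, so this choice is without loss of generality.
1. B is the centroid of triangle FUK ⇒ B = (1/3, 1/3)
2. Z is where the line through F parallel to UB meets line UK ⇒ Z = (0, -1)
3. P lies on line UF with UP:PF = 1:2 ⇒ P = (1/3, 0)
2·[ZUB] = -1/3, 2·[FPK] = -2/3
[ZUB]:[FPK] = -1/3:-2/3 = 1/2

[ZUB]:[FPK] = 1/2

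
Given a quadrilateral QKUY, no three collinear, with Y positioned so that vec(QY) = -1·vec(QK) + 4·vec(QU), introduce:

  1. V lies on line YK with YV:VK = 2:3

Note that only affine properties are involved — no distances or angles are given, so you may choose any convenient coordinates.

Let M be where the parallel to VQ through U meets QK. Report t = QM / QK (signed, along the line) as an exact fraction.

Assign Q = (0, 0), K = (1, 0), U = (0, 1), Y = (-1, 4) — the answer is frame-independent, so this choice is without loss of generality.
1. V lies on line YK with YV:VK = 2:3 ⇒ V = (-1/5, 12/5)
through U parallel to VQ: direction (1/5, -12/5); meets QK at M = (1/12, 0)
M = Q + t·(K−Q) with t = 1/12

t = 1/12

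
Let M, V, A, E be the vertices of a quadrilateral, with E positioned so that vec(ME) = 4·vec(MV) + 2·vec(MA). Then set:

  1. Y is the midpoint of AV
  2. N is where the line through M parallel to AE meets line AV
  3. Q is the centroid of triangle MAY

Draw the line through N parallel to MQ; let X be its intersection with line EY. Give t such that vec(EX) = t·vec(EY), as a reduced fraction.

t = 13/15

Work in coordinates with M = (0, 0), V = (1, 0), A = (0, 1), E = (4, 2).
1. Y is the midpoint of AV ⇒ Y = (1/2, 1/2)
2. N is where the line through M parallel to AE meets line AV ⇒ N = (4/5, 1/5)
3. Q is the centroid of triangle MAY ⇒ Q = (1/6, 1/2)
through N parallel to MQ: direction (1/6, 1/2); meets EY at X = (29/30, 7/10)
X = E + t·(Y−E) with t = 13/15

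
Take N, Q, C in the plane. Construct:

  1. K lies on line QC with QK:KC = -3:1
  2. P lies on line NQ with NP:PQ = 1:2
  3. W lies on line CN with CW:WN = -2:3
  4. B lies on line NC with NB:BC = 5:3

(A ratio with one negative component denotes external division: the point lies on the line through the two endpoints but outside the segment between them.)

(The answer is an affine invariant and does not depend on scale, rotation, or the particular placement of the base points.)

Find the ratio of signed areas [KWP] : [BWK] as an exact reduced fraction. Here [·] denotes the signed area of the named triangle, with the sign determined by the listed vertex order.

Choose coordinates N = (0, 0), Q = (1, 0), C = (0, 1).
1. K lies on line QC with QK:KC = -3:1 ⇒ K = (-1/2, 3/2)
2. P lies on line NQ with NP:PQ = 1:2 ⇒ P = (1/3, 0)
3. W lies on line CN with CW:WN = -2:3 ⇒ W = (0, 3)
4. B lies on line NC with NB:BC = 5:3 ⇒ B = (0, 5/8)
2·[KWP] = -2, 2·[BWK] = 19/16
[KWP]:[BWK] = -2:19/16 = -32/19

[KWP]:[BWK] = -32/19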